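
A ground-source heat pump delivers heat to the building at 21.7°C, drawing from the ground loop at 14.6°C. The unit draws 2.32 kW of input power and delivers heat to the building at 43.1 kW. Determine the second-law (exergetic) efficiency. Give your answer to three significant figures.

COP_actual = Q̇_H/Ẇ = 43.10/2.320 = 18.58.
In absolute terms T_C = 287.75 K and T_H = 294.85 K, so ΔT = 7.100 K.
COP_Carnot = T_H/ΔT = 294.85/7.100 = 41.53.
η_II = COP_actual/COP_Carnot = 18.58/41.53 = 0.4473.

0.447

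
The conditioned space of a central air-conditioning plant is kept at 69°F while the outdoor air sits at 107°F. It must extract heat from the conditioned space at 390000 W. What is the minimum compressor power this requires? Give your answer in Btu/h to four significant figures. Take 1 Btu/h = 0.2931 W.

95640 Btu/h

In absolute terms T_C = 293.71 K and T_H = 314.82 K, so ΔT = 21.11 K.
COP_Carnot = T_C/ΔT = 293.71/21.11 = 13.91.
Ẇ_min = Q̇/COP_Carnot = 390000/13.91 = 28030 W = 95640 Btu/h.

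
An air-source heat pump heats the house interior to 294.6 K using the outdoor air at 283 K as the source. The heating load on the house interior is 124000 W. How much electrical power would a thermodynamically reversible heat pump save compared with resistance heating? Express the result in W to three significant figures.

The reservoir spacing is ΔT = 294.6 − 283 = 11.60 K.
COP_Carnot = T_H/ΔT = 294.60/11.60 = 25.40.
Resistance heating needs Ẇ_res = Q̇_H = 124000 W; the reversible heat pump needs only Ẇ_hp = Q̇_H/COP = 4883 W.
Saving = 124000 − 4883 = 119100 W.

119000 W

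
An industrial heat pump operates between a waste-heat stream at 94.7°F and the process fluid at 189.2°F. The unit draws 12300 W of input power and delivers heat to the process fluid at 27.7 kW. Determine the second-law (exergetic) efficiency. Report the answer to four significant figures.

0.3280

Converting, Q̇_H = 27.70 kW = 27700 W, so COP_actual = Q̇_H/Ẇ = 27700/12300 = 2.252.
In absolute terms T_C = 307.98 K and T_H = 360.48 K, so ΔT = 52.50 K.
COP_Carnot = T_H/ΔT = 360.48/52.50 = 6.866.
η_II = COP_actual/COP_Carnot = 2.252/6.866 = 0.3280.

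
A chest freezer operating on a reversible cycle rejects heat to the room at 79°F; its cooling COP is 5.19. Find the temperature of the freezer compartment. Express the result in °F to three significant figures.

For a Carnot refrigerator COP_R = T_C/(T_H − T_C), so T_C = COP·T_H/(1 + COP).
With T_H = 299.26 K, T_C = 5.19 × 299.26/6.190 = 250.92 K.
Converting, 250.92 K = -8.02°F.

-8.02 °F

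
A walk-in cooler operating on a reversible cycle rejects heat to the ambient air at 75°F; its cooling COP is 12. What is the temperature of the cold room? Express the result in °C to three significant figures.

1.04 °C

For a Carnot refrigerator COP_R = T_C/(T_H − T_C), so T_C = COP·T_H/(1 + COP).
With T_H = 297.04 K, T_C = 12 × 297.04/13.00 = 274.19 K.
Converting, 274.19 K = 1.04°C.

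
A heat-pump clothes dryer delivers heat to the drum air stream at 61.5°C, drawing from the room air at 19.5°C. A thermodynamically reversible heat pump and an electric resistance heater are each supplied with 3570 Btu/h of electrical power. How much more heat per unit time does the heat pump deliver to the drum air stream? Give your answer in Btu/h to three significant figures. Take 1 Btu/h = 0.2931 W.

In absolute terms T_C = 292.65 K and T_H = 334.65 K, so ΔT = 42.00 K.
COP_Carnot = T_H/ΔT = 334.65/42.00 = 7.968.
The heat pump delivers Q̇_H = COP × Ẇ = 28450 Btu/h; the resistance heater delivers Ẇ = 3570 Btu/h.
Extra = (COP − 1)·Ẇ = 24880 Btu/h.

24900 Btu/h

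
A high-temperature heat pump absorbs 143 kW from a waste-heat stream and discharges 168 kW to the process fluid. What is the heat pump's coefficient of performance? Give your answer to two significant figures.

6.7

The first law gives Q̇_H = Q̇_C + Ẇ, so the three rates are Q̇_C = 143.0, Q̇_H = 168.0, Ẇ = 25.00 kW.
COP_HP = Q̇_H/Ẇ = 168.0/25.00 = 6.720.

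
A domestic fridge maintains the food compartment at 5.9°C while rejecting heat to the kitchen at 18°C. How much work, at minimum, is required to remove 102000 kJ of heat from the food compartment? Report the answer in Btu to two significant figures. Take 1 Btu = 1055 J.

In absolute terms T_C = 279.05 K and T_H = 291.15 K, so ΔT = 12.10 K.
The reversible limit is COP_R = T_C/ΔT = 23.06, so W_min = Q_C/COP = Q_C·ΔT/T_C.
W_min = 102000 × 12.10/279.05 = 4423 kJ = 4192 Btu.

4200 Btu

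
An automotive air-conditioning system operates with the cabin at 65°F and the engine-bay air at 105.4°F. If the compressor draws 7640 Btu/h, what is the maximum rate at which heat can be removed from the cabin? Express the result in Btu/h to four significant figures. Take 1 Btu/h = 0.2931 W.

99220 Btu/h

In absolute terms T_C = 291.48 K and T_H = 313.93 K, so ΔT = 22.44 K.
COP_Carnot = T_C/ΔT = 291.48/22.44 = 12.99.
Q̇_max = COP_Carnot × Ẇ = 12.99 × 7640 Btu/h = 99220 Btu/h.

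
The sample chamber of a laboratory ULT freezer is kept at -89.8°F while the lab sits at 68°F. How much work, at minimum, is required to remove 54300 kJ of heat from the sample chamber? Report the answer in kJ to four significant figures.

In absolute terms T_C = 205.48 K and T_H = 293.15 K, so ΔT = 87.67 K.
The reversible limit is COP_R = T_C/ΔT = 2.344, so W_min = Q_C/COP = Q_C·ΔT/T_C.
W_min = 54300 × 87.67/205.48 = 23170 kJ.

23170 kJ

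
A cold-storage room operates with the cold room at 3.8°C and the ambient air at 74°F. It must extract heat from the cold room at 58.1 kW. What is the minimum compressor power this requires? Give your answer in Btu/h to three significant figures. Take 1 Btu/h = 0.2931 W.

In absolute terms T_C = 276.95 K and T_H = 296.48 K, so ΔT = 19.53 K.
COP_Carnot = T_C/ΔT = 276.95/19.53 = 14.18.
Ẇ_min = Q̇/COP_Carnot = 58.10/14.18 = 4.098 kW = 13980 Btu/h.

14000 Btu/h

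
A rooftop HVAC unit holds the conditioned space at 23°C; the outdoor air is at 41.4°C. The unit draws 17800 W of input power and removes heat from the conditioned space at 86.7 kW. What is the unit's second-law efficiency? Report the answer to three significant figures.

0.303

Converting, Q̇_C = 86.70 kW = 86700 W, so COP_actual = Q̇_C/Ẇ = 86700/17800 = 4.871.
In absolute terms T_C = 296.15 K and T_H = 314.55 K, so ΔT = 18.40 K.
COP_Carnot = T_C/ΔT = 296.15/18.40 = 16.10.
η_II = COP_actual/COP_Carnot = 4.871/16.10 = 0.3026.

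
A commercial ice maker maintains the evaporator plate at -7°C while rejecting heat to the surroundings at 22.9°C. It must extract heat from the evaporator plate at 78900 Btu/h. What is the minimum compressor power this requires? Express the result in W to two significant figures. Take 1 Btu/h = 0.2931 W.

In absolute terms T_C = 266.15 K and T_H = 296.05 K, so ΔT = 29.90 K.
COP_Carnot = T_C/ΔT = 266.15/29.90 = 8.901.
Ẇ_min = Q̇/COP_Carnot = 78900/8.901 = 8864 Btu/h = 2598 W.

2600 W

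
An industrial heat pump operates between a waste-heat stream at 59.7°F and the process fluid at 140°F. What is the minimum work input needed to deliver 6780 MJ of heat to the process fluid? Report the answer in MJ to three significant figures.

908 MJ

In absolute terms T_C = 288.54 K and T_H = 333.15 K, so ΔT = 44.61 K.
The reversible limit is COP_HP = T_H/ΔT = 7.468, so W_min = Q_H/COP = Q_H·ΔT/T_H.
W_min = 6780 × 44.61/333.15 = 907.9 MJ.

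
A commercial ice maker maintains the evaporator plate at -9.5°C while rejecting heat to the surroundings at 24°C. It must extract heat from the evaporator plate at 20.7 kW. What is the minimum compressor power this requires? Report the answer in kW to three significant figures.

In absolute terms T_C = 263.65 K and T_H = 297.15 K, so ΔT = 33.50 K.
COP_Carnot = T_C/ΔT = 263.65/33.50 = 7.870.
Ẇ_min = Q̇/COP_Carnot = 20.70/7.870 = 2.630 kW.

2.63 kW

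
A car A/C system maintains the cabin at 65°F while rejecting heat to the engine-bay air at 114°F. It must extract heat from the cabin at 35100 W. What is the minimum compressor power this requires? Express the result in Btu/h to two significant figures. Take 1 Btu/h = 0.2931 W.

In absolute terms T_C = 291.48 K and T_H = 318.71 K, so ΔT = 27.22 K.
COP_Carnot = T_C/ΔT = 291.48/27.22 = 10.71.
Ẇ_min = Q̇/COP_Carnot = 35100/10.71 = 3278 W = 11180 Btu/h.

11000 Btu/h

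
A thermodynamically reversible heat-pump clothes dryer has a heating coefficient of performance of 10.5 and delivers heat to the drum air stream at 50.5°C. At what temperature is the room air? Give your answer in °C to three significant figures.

19.7 °C

COP_HP = T_H/(T_H − T_C) gives T_H − T_C = T_H/COP.
With T_H = 323.65 K, T_C = 323.65 × (1 − 1/10.5) = 292.83 K.
Converting, 292.83 K = 19.68°C.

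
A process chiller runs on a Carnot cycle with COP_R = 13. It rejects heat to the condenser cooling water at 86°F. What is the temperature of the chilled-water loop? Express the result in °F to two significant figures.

For a Carnot refrigerator COP_R = T_C/(T_H − T_C), so T_C = COP·T_H/(1 + COP).
With T_H = 303.15 K, T_C = 13 × 303.15/14.00 = 281.50 K.
Converting, 281.50 K = 47.02°F.

47 °F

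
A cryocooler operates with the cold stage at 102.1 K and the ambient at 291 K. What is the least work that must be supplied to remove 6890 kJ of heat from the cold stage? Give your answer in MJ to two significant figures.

The reservoir spacing is ΔT = 291 − 102.1 = 188.9 K.
The reversible limit is COP_R = T_C/ΔT = 0.5405, so W_min = Q_C/COP = Q_C·ΔT/T_C.
W_min = 6890 × 188.9/102.10 = 12750 kJ = 12.75 MJ.

13 MJ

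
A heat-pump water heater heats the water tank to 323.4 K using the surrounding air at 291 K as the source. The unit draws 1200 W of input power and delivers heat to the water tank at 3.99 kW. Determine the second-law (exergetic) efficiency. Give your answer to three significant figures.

Converting, Q̇_H = 3.990 kW = 3990 W, so COP_actual = Q̇_H/Ẇ = 3990/1200 = 3.325.
The reservoir spacing is ΔT = 323.4 − 291 = 32.40 K.
COP_Carnot = T_H/ΔT = 323.40/32.40 = 9.981.
η_II = COP_actual/COP_Carnot = 3.325/9.981 = 0.3331.

0.333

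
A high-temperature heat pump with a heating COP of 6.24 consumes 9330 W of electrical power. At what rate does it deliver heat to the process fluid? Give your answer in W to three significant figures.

Q̇_H = COP_HP × Ẇ = 6.24 × 9330 = 58220 W.

58200 W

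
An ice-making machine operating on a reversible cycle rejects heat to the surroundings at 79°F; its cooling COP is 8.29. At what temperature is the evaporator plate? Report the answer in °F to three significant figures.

21.0 °F

For a Carnot refrigerator COP_R = T_C/(T_H − T_C), so T_C = COP·T_H/(1 + COP).
With T_H = 299.26 K, T_C = 8.29 × 299.26/9.290 = 267.05 K.
Converting, 267.05 K = 21.02°F.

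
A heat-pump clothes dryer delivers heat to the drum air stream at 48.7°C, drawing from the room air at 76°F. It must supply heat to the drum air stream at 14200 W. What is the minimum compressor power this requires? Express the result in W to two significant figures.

1100 W

In absolute terms T_C = 297.59 K and T_H = 321.85 K, so ΔT = 24.26 K.
COP_Carnot = T_H/ΔT = 321.85/24.26 = 13.27.
Ẇ_min = Q̇/COP_Carnot = 14200/13.27 = 1070 W.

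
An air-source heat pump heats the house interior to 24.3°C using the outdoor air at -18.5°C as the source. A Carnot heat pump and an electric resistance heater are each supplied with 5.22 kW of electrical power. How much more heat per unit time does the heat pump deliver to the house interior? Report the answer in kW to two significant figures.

In absolute terms T_C = 254.65 K and T_H = 297.45 K, so ΔT = 42.80 K.
COP_Carnot = T_H/ΔT = 297.45/42.80 = 6.950.
The heat pump delivers Q̇_H = COP × Ẇ = 36.28 kW; the resistance heater delivers Ẇ = 5.220 kW.
Extra = (COP − 1)·Ẇ = 31.06 kW.

31 kW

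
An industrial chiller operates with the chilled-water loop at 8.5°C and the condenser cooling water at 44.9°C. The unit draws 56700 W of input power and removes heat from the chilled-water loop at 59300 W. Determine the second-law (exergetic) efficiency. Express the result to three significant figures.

COP_actual = Q̇_C/Ẇ = 59300/56700 = 1.046.
In absolute terms T_C = 281.65 K and T_H = 318.05 K, so ΔT = 36.40 K.
COP_Carnot = T_C/ΔT = 281.65/36.40 = 7.738.
η_II = COP_actual/COP_Carnot = 1.046/7.738 = 0.1352.

0.135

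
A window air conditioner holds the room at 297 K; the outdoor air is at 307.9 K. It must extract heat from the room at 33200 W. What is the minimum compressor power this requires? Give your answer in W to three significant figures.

The reservoir spacing is ΔT = 307.9 − 297 = 10.90 K.
COP_Carnot = T_C/ΔT = 297.00/10.90 = 27.25.
Ẇ_min = Q̇/COP_Carnot = 33200/27.25 = 1218 W.

1220 W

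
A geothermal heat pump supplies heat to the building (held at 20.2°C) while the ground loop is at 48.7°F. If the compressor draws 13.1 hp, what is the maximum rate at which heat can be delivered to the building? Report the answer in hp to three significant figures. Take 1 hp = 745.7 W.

352 hp

In absolute terms T_C = 282.43 K and T_H = 293.35 K, so ΔT = 10.92 K.
COP_Carnot = T_H/ΔT = 293.35/10.92 = 26.86.
Q̇_max = COP_Carnot × Ẇ = 26.86 × 13.10 hp = 351.8 hp.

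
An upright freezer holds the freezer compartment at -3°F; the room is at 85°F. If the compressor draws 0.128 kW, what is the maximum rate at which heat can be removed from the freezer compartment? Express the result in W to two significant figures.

660 W

In absolute terms T_C = 253.71 K and T_H = 302.59 K, so ΔT = 48.89 K.
COP_Carnot = T_C/ΔT = 253.71/48.89 = 5.189.
Q̇_max = COP_Carnot × Ẇ = 5.189 × 0.1280 kW = 0.6642 kW = 664.2 W.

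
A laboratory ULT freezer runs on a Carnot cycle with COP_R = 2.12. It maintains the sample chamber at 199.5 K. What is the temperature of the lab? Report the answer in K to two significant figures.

COP_R = T_C/(T_H − T_C) gives T_H − T_C = T_C/COP.
With T_C = 199.50 K, T_H = 199.50 × (1 + 1/2.12) = 293.60 K.

290 K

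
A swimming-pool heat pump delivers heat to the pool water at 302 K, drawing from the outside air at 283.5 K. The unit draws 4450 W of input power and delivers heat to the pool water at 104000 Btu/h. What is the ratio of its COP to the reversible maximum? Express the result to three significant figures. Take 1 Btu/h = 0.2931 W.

Converting, Q̇_H = 104000 Btu/h = 30480 W, so COP_actual = Q̇_H/Ẇ = 30480/4450 = 6.850.
The reservoir spacing is ΔT = 302 − 283.5 = 18.50 K.
COP_Carnot = T_H/ΔT = 302.00/18.50 = 16.32.
η_II = COP_actual/COP_Carnot = 6.850/16.32 = 0.4196.

0.420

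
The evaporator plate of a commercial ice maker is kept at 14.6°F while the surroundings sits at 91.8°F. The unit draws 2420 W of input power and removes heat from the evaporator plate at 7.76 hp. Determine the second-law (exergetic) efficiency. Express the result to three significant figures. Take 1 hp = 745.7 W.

0.389

Converting, Q̇_C = 7.760 hp = 5787 W, so COP_actual = Q̇_C/Ẇ = 5787/2420 = 2.391.
In absolute terms T_C = 263.48 K and T_H = 306.37 K, so ΔT = 42.89 K.
COP_Carnot = T_C/ΔT = 263.48/42.89 = 6.143.
η_II = COP_actual/COP_Carnot = 2.391/6.143 = 0.3892.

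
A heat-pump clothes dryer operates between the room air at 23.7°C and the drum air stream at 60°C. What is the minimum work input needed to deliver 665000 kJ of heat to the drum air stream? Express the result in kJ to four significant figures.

72460 kJ

In absolute terms T_C = 296.85 K and T_H = 333.15 K, so ΔT = 36.30 K.
The reversible limit is COP_HP = T_H/ΔT = 9.178, so W_min = Q_H/COP = Q_H·ΔT/T_H.
W_min = 665000 × 36.30/333.15 = 72460 kJ.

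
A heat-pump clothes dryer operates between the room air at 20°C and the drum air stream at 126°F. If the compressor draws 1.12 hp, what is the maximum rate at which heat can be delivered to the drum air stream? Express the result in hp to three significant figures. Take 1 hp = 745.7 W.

11.3 hp

In absolute terms T_C = 293.15 K and T_H = 325.37 K, so ΔT = 32.22 K.
COP_Carnot = T_H/ΔT = 325.37/32.22 = 10.10.
Q̇_max = COP_Carnot × Ẇ = 10.10 × 1.120 hp = 11.31 hp.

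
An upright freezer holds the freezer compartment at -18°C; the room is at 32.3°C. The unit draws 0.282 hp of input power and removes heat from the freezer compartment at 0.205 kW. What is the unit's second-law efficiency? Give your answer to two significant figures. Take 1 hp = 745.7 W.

0.19

Converting, Q̇_C = 0.2050 kW = 0.2749 hp, so COP_actual = Q̇_C/Ẇ = 0.2749/0.2820 = 0.9749.
In absolute terms T_C = 255.15 K and T_H = 305.45 K, so ΔT = 50.30 K.
COP_Carnot = T_C/ΔT = 255.15/50.30 = 5.073.
η_II = COP_actual/COP_Carnot = 0.9749/5.073 = 0.1922.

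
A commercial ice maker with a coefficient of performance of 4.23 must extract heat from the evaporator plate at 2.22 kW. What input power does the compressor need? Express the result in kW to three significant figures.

0.525 kW

Ẇ = Q̇_C/COP = 2.220/4.23 = 0.5248 kW.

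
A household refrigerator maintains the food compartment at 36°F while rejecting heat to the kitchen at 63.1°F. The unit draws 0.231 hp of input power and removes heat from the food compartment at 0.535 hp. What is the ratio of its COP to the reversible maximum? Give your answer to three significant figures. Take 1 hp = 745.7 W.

COP_actual = Q̇_C/Ẇ = 0.5350/0.2310 = 2.316.
In absolute terms T_C = 275.37 K and T_H = 290.43 K, so ΔT = 15.06 K.
COP_Carnot = T_C/ΔT = 275.37/15.06 = 18.29.
η_II = COP_actual/COP_Carnot = 2.316/18.29 = 0.1266.

0.127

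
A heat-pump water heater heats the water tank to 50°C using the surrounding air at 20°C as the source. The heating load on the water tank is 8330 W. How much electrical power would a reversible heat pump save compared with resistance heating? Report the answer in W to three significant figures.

7560 W

In absolute terms T_C = 293.15 K and T_H = 323.15 K, so ΔT = 30.00 K.
COP_Carnot = T_H/ΔT = 323.15/30.00 = 10.77.
Resistance heating needs Ẇ_res = Q̇_H = 8330 W; the reversible heat pump needs only Ẇ_hp = Q̇_H/COP = 773.3 W.
Saving = 8330 − 773.3 = 7557 W.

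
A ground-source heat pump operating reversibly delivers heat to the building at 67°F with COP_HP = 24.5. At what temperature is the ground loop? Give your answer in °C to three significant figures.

COP_HP = T_H/(T_H − T_C) gives T_H − T_C = T_H/COP.
With T_H = 292.59 K, T_C = 292.59 × (1 − 1/24.5) = 280.65 K.
Converting, 280.65 K = 7.50°C.

7.50 °C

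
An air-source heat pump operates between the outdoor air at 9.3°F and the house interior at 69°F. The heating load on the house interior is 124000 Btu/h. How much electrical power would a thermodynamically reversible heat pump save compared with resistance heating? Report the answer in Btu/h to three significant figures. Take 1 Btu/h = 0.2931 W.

In absolute terms T_C = 260.54 K and T_H = 293.71 K, so ΔT = 33.17 K.
COP_Carnot = T_H/ΔT = 293.71/33.17 = 8.855.
Resistance heating needs Ẇ_res = Q̇_H = 124000 Btu/h; the reversible heat pump needs only Ẇ_hp = Q̇_H/COP = 14000 Btu/h.
Saving = 124000 − 14000 = 110000 Btu/h.

110000 Btu/h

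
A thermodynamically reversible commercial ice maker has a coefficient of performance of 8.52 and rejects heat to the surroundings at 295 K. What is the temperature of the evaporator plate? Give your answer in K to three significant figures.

For a Carnot refrigerator COP_R = T_C/(T_H − T_C), so T_C = COP·T_H/(1 + COP).
With T_H = 295.00 K, T_C = 8.52 × 295.00/9.520 = 264.01 K.

264 K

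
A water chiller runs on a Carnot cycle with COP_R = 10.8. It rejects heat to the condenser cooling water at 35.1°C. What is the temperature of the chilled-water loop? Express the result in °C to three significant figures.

For a Carnot refrigerator COP_R = T_C/(T_H − T_C), so T_C = COP·T_H/(1 + COP).
With T_H = 308.25 K, T_C = 10.8 × 308.25/11.80 = 282.13 K.
Converting, 282.13 K = 8.98°C.

8.98 °C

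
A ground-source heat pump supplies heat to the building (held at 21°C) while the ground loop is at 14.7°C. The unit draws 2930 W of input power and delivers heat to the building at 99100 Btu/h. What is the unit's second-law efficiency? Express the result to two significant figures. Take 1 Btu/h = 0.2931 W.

0.21

Converting, Q̇_H = 99100 Btu/h = 29050 W, so COP_actual = Q̇_H/Ẇ = 29050/2930 = 9.913.
In absolute terms T_C = 287.85 K and T_H = 294.15 K, so ΔT = 6.300 K.
COP_Carnot = T_H/ΔT = 294.15/6.300 = 46.69.
η_II = COP_actual/COP_Carnot = 9.913/46.69 = 0.2123.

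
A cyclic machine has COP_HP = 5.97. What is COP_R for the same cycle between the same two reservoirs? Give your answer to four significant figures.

Since Q_H = Q_C + W for any cycle, COP_R = Q_C/W = Q_H/W − 1.
COP_R = 5.97 − 1 = 4.97.

4.970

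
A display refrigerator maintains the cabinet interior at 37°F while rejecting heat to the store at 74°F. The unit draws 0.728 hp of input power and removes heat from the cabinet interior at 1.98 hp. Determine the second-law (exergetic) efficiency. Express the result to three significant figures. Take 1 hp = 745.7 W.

COP_actual = Q̇_C/Ẇ = 1.980/0.7280 = 2.720.
In absolute terms T_C = 275.93 K and T_H = 296.48 K, so ΔT = 20.56 K.
COP_Carnot = T_C/ΔT = 275.93/20.56 = 13.42.
η_II = COP_actual/COP_Carnot = 2.720/13.42 = 0.2026.

0.203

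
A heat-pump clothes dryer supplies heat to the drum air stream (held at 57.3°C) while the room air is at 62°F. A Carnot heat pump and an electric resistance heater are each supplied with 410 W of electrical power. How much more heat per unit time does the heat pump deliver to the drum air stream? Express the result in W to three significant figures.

In absolute terms T_C = 289.82 K and T_H = 330.45 K, so ΔT = 40.63 K.
COP_Carnot = T_H/ΔT = 330.45/40.63 = 8.132.
The heat pump delivers Q̇_H = COP × Ẇ = 3334 W; the resistance heater delivers Ẇ = 410.0 W.
Extra = (COP − 1)·Ẇ = 2924 W.

2920 W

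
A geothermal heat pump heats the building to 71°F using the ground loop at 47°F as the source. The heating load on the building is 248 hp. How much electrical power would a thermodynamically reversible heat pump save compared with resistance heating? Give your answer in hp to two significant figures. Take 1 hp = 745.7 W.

In absolute terms T_C = 281.48 K and T_H = 294.82 K, so ΔT = 13.33 K.
COP_Carnot = T_H/ΔT = 294.82/13.33 = 22.11.
Resistance heating needs Ẇ_res = Q̇_H = 248.0 hp; the reversible heat pump needs only Ẇ_hp = Q̇_H/COP = 11.22 hp.
Saving = 248.0 − 11.22 = 236.8 hp.

240 hp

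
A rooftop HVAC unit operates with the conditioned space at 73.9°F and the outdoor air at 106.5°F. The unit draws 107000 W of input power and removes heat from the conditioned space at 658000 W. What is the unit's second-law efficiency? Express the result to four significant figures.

0.3757

COP_actual = Q̇_C/Ẇ = 658000/107000 = 6.150.
In absolute terms T_C = 296.43 K and T_H = 314.54 K, so ΔT = 18.11 K.
COP_Carnot = T_C/ΔT = 296.43/18.11 = 16.37.
η_II = COP_actual/COP_Carnot = 6.150/16.37 = 0.3757.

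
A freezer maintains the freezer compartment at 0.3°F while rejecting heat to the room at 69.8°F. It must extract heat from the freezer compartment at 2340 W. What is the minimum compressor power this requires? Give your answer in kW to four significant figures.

In absolute terms T_C = 255.54 K and T_H = 294.15 K, so ΔT = 38.61 K.
COP_Carnot = T_C/ΔT = 255.54/38.61 = 6.618.
Ẇ_min = Q̇/COP_Carnot = 2340/6.618 = 353.6 W = 0.3536 kW.

0.3536 kW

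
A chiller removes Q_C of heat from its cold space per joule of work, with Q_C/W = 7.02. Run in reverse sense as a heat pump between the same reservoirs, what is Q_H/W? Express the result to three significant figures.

The first law on one cycle gives Q_H = Q_C + W, so Q_H/W = Q_C/W + 1.
COP_HP = COP_R + 1 = 7.02 + 1 = 8.02.

8.02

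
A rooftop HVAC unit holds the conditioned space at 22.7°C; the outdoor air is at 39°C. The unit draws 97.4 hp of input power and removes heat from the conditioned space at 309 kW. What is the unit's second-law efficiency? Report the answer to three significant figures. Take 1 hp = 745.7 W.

Converting, Q̇_C = 309.0 kW = 414.4 hp, so COP_actual = Q̇_C/Ẇ = 414.4/97.40 = 4.254.
In absolute terms T_C = 295.85 K and T_H = 312.15 K, so ΔT = 16.30 K.
COP_Carnot = T_C/ΔT = 295.85/16.30 = 18.15.
η_II = COP_actual/COP_Carnot = 4.254/18.15 = 0.2344.

0.234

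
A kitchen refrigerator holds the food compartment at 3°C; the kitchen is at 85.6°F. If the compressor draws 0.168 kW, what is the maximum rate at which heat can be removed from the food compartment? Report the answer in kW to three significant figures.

1.73 kW

In absolute terms T_C = 276.15 K and T_H = 302.93 K, so ΔT = 26.78 K.
COP_Carnot = T_C/ΔT = 276.15/26.78 = 10.31.
Q̇_max = COP_Carnot × Ẇ = 10.31 × 0.1680 kW = 1.733 kW.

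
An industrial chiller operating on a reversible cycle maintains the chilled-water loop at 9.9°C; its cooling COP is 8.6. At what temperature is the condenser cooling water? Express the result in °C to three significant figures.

42.8 °C

COP_R = T_C/(T_H − T_C) gives T_H − T_C = T_C/COP.
With T_C = 283.05 K, T_H = 283.05 × (1 + 1/8.6) = 315.96 K.
Converting, 315.96 K = 42.81°C.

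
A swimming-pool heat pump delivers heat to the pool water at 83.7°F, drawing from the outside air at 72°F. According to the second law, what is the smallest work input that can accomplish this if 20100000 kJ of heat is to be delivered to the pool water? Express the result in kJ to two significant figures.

In absolute terms T_C = 295.37 K and T_H = 301.87 K, so ΔT = 6.500 K.
The reversible limit is COP_HP = T_H/ΔT = 46.44, so W_min = Q_H/COP = Q_H·ΔT/T_H.
W_min = 20100000 × 6.500/301.87 = 432800 kJ.

430000 kJ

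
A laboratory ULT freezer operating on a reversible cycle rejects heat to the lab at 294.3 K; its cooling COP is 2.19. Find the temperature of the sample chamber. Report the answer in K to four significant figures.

202.0 K

For a Carnot refrigerator COP_R = T_C/(T_H − T_C), so T_C = COP·T_H/(1 + COP).
With T_H = 294.30 K, T_C = 2.19 × 294.30/3.190 = 202.04 K.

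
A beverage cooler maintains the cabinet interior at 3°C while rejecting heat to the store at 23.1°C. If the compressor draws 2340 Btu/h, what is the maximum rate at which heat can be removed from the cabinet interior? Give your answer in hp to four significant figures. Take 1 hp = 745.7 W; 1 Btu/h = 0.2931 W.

12.64 hp

In absolute terms T_C = 276.15 K and T_H = 296.25 K, so ΔT = 20.10 K.
COP_Carnot = T_C/ΔT = 276.15/20.10 = 13.74.
Q̇_max = COP_Carnot × Ẇ = 13.74 × 2340 Btu/h = 32150 Btu/h = 12.64 hp.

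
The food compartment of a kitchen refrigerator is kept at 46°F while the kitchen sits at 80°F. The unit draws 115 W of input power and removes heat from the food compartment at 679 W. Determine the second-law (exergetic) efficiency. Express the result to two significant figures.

COP_actual = Q̇_C/Ẇ = 679.0/115.0 = 5.904.
In absolute terms T_C = 280.93 K and T_H = 299.82 K, so ΔT = 18.89 K.
COP_Carnot = T_C/ΔT = 280.93/18.89 = 14.87.
η_II = COP_actual/COP_Carnot = 5.904/14.87 = 0.3970.

0.40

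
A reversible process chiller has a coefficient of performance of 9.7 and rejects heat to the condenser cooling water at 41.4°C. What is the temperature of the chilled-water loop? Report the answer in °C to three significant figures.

12.0 °C

For a Carnot refrigerator COP_R = T_C/(T_H − T_C), so T_C = COP·T_H/(1 + COP).
With T_H = 314.55 K, T_C = 9.7 × 314.55/10.70 = 285.15 K.
Converting, 285.15 K = 12.00°C.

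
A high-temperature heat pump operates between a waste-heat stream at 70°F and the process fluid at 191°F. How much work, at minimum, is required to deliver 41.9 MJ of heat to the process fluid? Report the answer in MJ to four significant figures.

7.792 MJ

In absolute terms T_C = 294.26 K and T_H = 361.48 K, so ΔT = 67.22 K.
The reversible limit is COP_HP = T_H/ΔT = 5.377, so W_min = Q_H/COP = Q_H·ΔT/T_H.
W_min = 41.90 × 67.22/361.48 = 7.792 MJ.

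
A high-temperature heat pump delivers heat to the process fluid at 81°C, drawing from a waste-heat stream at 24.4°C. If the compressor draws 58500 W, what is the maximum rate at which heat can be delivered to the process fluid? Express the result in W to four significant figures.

In absolute terms T_C = 297.55 K and T_H = 354.15 K, so ΔT = 56.60 K.
COP_Carnot = T_H/ΔT = 354.15/56.60 = 6.257.
Q̇_max = COP_Carnot × Ẇ = 6.257 × 58500 W = 366000 W.

366000 W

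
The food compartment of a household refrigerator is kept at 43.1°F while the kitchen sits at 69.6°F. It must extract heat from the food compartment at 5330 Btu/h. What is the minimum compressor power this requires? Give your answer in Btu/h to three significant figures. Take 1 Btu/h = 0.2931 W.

In absolute terms T_C = 279.32 K and T_H = 294.04 K, so ΔT = 14.72 K.
COP_Carnot = T_C/ΔT = 279.32/14.72 = 18.97.
Ẇ_min = Q̇/COP_Carnot = 5330/18.97 = 280.9 Btu/h.

281 Btu/h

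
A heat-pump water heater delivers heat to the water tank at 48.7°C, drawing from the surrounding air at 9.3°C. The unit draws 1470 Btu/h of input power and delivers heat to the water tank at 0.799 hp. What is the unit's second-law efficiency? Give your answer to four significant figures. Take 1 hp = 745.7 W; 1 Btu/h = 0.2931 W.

Converting, Q̇_H = 0.7990 hp = 2033 Btu/h, so COP_actual = Q̇_H/Ẇ = 2033/1470 = 1.383.
In absolute terms T_C = 282.45 K and T_H = 321.85 K, so ΔT = 39.40 K.
COP_Carnot = T_H/ΔT = 321.85/39.40 = 8.169.
η_II = COP_actual/COP_Carnot = 1.383/8.169 = 0.1693.

0.1693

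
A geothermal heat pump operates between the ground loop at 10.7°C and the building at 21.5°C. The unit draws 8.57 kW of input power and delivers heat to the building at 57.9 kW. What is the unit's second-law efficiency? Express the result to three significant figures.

COP_actual = Q̇_H/Ẇ = 57.90/8.570 = 6.756.
In absolute terms T_C = 283.85 K and T_H = 294.65 K, so ΔT = 10.80 K.
COP_Carnot = T_H/ΔT = 294.65/10.80 = 27.28.
η_II = COP_actual/COP_Carnot = 6.756/27.28 = 0.2476.

0.248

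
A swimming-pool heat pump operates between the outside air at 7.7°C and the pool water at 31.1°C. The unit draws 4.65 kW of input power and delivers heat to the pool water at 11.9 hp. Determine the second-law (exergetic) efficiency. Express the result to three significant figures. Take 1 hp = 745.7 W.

Converting, Q̇_H = 11.90 hp = 8.874 kW, so COP_actual = Q̇_H/Ẇ = 8.874/4.650 = 1.908.
In absolute terms T_C = 280.85 K and T_H = 304.25 K, so ΔT = 23.40 K.
COP_Carnot = T_H/ΔT = 304.25/23.40 = 13.00.
η_II = COP_actual/COP_Carnot = 1.908/13.00 = 0.1468.

0.147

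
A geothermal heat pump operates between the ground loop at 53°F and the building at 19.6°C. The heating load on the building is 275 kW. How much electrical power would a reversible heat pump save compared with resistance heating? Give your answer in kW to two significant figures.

270 kW

In absolute terms T_C = 284.82 K and T_H = 292.75 K, so ΔT = 7.933 K.
COP_Carnot = T_H/ΔT = 292.75/7.933 = 36.90.
Resistance heating needs Ẇ_res = Q̇_H = 275.0 kW; the reversible heat pump needs only Ẇ_hp = Q̇_H/COP = 7.452 kW.
Saving = 275.0 − 7.452 = 267.5 kW.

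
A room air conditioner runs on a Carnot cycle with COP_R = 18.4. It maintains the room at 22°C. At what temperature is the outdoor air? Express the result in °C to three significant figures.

COP_R = T_C/(T_H − T_C) gives T_H − T_C = T_C/COP.
With T_C = 295.15 K, T_H = 295.15 × (1 + 1/18.4) = 311.19 K.
Converting, 311.19 K = 38.04°C.

38.0 °C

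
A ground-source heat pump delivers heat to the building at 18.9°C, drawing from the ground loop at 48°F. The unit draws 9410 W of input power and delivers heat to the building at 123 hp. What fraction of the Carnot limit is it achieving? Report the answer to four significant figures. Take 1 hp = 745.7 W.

0.3341

Converting, Q̇_H = 123.0 hp = 91720 W, so COP_actual = Q̇_H/Ẇ = 91720/9410 = 9.747.
In absolute terms T_C = 282.04 K and T_H = 292.05 K, so ΔT = 10.01 K.
COP_Carnot = T_H/ΔT = 292.05/10.01 = 29.17.
η_II = COP_actual/COP_Carnot = 9.747/29.17 = 0.3341.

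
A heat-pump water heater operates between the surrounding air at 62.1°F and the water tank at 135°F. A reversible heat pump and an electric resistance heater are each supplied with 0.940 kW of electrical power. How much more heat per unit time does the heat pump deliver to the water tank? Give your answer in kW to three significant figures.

6.73 kW

In absolute terms T_C = 289.87 K and T_H = 330.37 K, so ΔT = 40.50 K.
COP_Carnot = T_H/ΔT = 330.37/40.50 = 8.157.
The heat pump delivers Q̇_H = COP × Ẇ = 7.668 kW; the resistance heater delivers Ẇ = 0.9400 kW.
Extra = (COP − 1)·Ẇ = 6.728 kW.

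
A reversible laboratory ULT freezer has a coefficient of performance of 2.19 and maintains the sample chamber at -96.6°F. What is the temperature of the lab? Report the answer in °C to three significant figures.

20.7 °C

COP_R = T_C/(T_H − T_C) gives T_H − T_C = T_C/COP.
With T_C = 201.71 K, T_H = 201.71 × (1 + 1/2.19) = 293.81 K.
Converting, 293.81 K = 20.66°C.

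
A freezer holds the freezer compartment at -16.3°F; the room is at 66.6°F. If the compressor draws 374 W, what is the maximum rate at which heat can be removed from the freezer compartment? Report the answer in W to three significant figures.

2000 W

In absolute terms T_C = 246.32 K and T_H = 292.37 K, so ΔT = 46.06 K.
COP_Carnot = T_C/ΔT = 246.32/46.06 = 5.348.
Q̇_max = COP_Carnot × Ẇ = 5.348 × 374.0 W = 2000 W.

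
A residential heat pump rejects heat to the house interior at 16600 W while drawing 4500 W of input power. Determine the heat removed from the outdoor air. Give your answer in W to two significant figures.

For a cyclic device the first law requires Q̇_H = Q̇_C + Ẇ.
Q̇_C = Q̇_H − Ẇ = 12100 W.

12000 W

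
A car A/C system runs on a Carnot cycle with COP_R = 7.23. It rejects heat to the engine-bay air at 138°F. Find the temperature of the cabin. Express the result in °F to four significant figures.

For a Carnot refrigerator COP_R = T_C/(T_H − T_C), so T_C = COP·T_H/(1 + COP).
With T_H = 332.04 K, T_C = 7.23 × 332.04/8.230 = 291.69 K.
Converting, 291.69 K = 65.38°F.

65.38 °F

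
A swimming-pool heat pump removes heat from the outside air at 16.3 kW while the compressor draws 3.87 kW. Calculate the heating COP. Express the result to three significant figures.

5.21

The first law gives Q̇_H = Q̇_C + Ẇ, so the three rates are Q̇_C = 16.30, Q̇_H = 20.17, Ẇ = 3.870 kW.
COP_HP = Q̇_H/Ẇ = 20.17/3.870 = 5.212.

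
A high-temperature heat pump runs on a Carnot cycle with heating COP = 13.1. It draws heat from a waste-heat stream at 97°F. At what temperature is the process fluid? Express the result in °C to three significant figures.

COP_HP = T_H/(T_H − T_C) rearranges to T_H = COP·T_C/(COP − 1).
With T_C = 309.26 K, T_H = 13.1 × 309.26/12.10 = 334.82 K.
Converting, 334.82 K = 61.67°C.

61.7 °C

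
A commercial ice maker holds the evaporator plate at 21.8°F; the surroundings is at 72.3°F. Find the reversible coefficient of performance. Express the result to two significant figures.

9.5

In absolute terms T_C = 267.48 K and T_H = 295.54 K, so ΔT = 28.06 K.
For a reversible cycle, COP_Carnot = T_C/ΔT = 267.48/28.06 = 9.534.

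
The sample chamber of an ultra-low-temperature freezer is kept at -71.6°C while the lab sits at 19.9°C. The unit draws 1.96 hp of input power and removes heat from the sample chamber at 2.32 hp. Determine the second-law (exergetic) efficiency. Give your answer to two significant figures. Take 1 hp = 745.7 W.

COP_actual = Q̇_C/Ẇ = 2.320/1.960 = 1.184.
In absolute terms T_C = 201.55 K and T_H = 293.05 K, so ΔT = 91.50 K.
COP_Carnot = T_C/ΔT = 201.55/91.50 = 2.203.
η_II = COP_actual/COP_Carnot = 1.184/2.203 = 0.5374.

0.54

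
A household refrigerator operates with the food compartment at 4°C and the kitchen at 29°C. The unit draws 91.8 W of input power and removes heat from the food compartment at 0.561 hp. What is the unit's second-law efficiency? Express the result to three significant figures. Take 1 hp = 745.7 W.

Converting, Q̇_C = 0.5610 hp = 418.3 W, so COP_actual = Q̇_C/Ẇ = 418.3/91.80 = 4.557.
In absolute terms T_C = 277.15 K and T_H = 302.15 K, so ΔT = 25.00 K.
COP_Carnot = T_C/ΔT = 277.15/25.00 = 11.09.
η_II = COP_actual/COP_Carnot = 4.557/11.09 = 0.4111.

0.411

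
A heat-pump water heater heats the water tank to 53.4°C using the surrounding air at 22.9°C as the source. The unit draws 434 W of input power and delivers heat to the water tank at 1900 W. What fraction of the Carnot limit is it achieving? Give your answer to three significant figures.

COP_actual = Q̇_H/Ẇ = 1900/434.0 = 4.378.
In absolute terms T_C = 296.05 K and T_H = 326.55 K, so ΔT = 30.50 K.
COP_Carnot = T_H/ΔT = 326.55/30.50 = 10.71.
η_II = COP_actual/COP_Carnot = 4.378/10.71 = 0.4089.

0.409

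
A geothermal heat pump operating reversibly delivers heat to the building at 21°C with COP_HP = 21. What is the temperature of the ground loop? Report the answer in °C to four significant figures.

COP_HP = T_H/(T_H − T_C) gives T_H − T_C = T_H/COP.
With T_H = 294.15 K, T_C = 294.15 × (1 − 1/21) = 280.14 K.
Converting, 280.14 K = 6.99°C.

6.993 °C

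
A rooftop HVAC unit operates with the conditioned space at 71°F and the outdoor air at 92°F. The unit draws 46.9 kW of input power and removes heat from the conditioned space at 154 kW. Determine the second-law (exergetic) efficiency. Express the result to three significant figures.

COP_actual = Q̇_C/Ẇ = 154.0/46.90 = 3.284.
In absolute terms T_C = 294.82 K and T_H = 306.48 K, so ΔT = 11.67 K.
COP_Carnot = T_C/ΔT = 294.82/11.67 = 25.27.
η_II = COP_actual/COP_Carnot = 3.284/25.27 = 0.1299.

0.130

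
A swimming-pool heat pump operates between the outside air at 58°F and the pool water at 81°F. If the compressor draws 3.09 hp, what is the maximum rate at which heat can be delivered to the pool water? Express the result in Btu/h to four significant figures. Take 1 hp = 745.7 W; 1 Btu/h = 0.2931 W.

In absolute terms T_C = 287.59 K and T_H = 300.37 K, so ΔT = 12.78 K.
COP_Carnot = T_H/ΔT = 300.37/12.78 = 23.51.
Q̇_max = COP_Carnot × Ẇ = 23.51 × 3.090 hp = 72.64 hp = 184800 Btu/h.

184800 Btu/h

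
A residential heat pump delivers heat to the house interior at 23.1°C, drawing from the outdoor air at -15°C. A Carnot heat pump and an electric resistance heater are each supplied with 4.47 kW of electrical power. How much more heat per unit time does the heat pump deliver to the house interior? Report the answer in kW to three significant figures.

30.3 kW

In absolute terms T_C = 258.15 K and T_H = 296.25 K, so ΔT = 38.10 K.
COP_Carnot = T_H/ΔT = 296.25/38.10 = 7.776.
The heat pump delivers Q̇_H = COP × Ẇ = 34.76 kW; the resistance heater delivers Ẇ = 4.470 kW.
Extra = (COP − 1)·Ẇ = 30.29 kW.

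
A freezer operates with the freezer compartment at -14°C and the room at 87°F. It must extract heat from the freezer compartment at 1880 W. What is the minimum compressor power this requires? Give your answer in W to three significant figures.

In absolute terms T_C = 259.15 K and T_H = 303.71 K, so ΔT = 44.56 K.
COP_Carnot = T_C/ΔT = 259.15/44.56 = 5.816.
Ẇ_min = Q̇/COP_Carnot = 1880/5.816 = 323.2 W.

323 W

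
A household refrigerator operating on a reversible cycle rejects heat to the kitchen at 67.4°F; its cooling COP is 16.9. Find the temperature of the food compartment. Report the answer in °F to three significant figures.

38.0 °F

For a Carnot refrigerator COP_R = T_C/(T_H − T_C), so T_C = COP·T_H/(1 + COP).
With T_H = 292.82 K, T_C = 16.9 × 292.82/17.90 = 276.46 K.
Converting, 276.46 K = 37.95°F.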